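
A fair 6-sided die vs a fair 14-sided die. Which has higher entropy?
14-sided die

Both are uniform distributions; for uniform over n outcomes, H = log₂(n). H(6-sided) = log₂(6) = 2.585 bits and H(14-sided) = log₂(14) = 3.807 bits. More outcomes in a uniform distribution means higher entropy.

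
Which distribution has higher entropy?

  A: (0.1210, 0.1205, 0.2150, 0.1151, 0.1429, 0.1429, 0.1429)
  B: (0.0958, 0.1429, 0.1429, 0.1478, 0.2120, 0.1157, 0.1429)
A

Both distributions are close to uniform, making this a harder comparison.

H(A) = 2.7752 bits
H(B) = 2.7696 bits

The distribution closer to uniform has higher entropy.
Answer: A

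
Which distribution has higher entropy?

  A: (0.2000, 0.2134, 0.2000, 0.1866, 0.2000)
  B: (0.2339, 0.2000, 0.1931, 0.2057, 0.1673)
A

Both distributions are close to uniform, making this a harder comparison.

H(A) = 2.3206 bits
H(B) = 2.3137 bits

The distribution closer to uniform has higher entropy.
Answer: A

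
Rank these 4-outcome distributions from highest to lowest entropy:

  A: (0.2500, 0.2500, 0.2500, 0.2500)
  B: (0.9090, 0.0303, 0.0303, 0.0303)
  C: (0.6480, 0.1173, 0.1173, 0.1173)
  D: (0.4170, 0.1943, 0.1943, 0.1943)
A > D > C > B

Key insight: Entropy is maximized by uniform distributions and minimized by concentrated distributions.

Entropies:
  H(A) = 2.0000 bits
  H(B) = 0.5840 bits
  H(C) = 1.4937 bits
  H(D) = 1.9041 bits

Ranking: A > D > C > B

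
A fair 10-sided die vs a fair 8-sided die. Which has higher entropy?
10-sided die

Both are uniform distributions; for uniform over n outcomes, H = log₂(n). H(10-sided) = log₂(10) = 3.322 bits and H(8-sided) = log₂(8) = 3.000 bits. More outcomes in a uniform distribution means higher entropy.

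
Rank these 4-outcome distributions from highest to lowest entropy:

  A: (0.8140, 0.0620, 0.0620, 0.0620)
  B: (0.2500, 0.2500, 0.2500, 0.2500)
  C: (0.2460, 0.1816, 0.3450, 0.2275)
B > C > A

Key insight: Entropy is maximized by uniform distributions and minimized by concentrated distributions.

- Uniform distributions have maximum entropy log₂(4) = 2.0000 bits
- The more "peaked" or concentrated a distribution, the lower its entropy

Entropies:
  H(A) = 0.9878 bits
  H(B) = 2.0000 bits
  H(C) = 1.9603 bits

Ranking: B > C > A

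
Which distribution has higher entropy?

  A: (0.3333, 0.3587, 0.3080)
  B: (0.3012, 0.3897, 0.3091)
A

Both distributions are close to uniform, making this a harder comparison.

H(A) = 1.5822 bits
H(B) = 1.5748 bits

The distribution closer to uniform has higher entropy.
Answer: A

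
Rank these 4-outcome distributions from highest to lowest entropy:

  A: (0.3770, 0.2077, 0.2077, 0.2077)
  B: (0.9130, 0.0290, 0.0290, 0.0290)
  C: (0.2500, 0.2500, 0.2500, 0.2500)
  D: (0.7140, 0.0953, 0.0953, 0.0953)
C > A > D > B

Key insight: Entropy is maximized by uniform distributions and minimized by concentrated distributions.

Entropies:
  H(A) = 1.9433 bits
  H(B) = 0.5643 bits
  H(C) = 2.0000 bits
  H(D) = 1.3168 bits

Ranking: C > A > D > B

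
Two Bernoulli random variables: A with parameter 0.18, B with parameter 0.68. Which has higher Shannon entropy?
B

For binary distributions, entropy is maximized at p=0.5 and decreases as p moves toward 0 or 1.

H(A) = H(0.18) = 0.6801 bits
H(B) = H(0.68) = 0.9044 bits

Distribution B (p=0.68) is closer to uniform (p=0.5), so it has higher entropy.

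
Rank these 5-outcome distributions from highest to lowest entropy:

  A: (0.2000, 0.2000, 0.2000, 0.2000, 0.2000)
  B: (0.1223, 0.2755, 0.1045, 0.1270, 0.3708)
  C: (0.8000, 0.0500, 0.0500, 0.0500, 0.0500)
A > B > C

Key insight: Entropy is maximized by uniform distributions and minimized by concentrated distributions.

- Uniform distributions have maximum entropy log₂(5) = 2.3219 bits
- The more "peaked" or concentrated a distribution, the lower its entropy

Entropies:
  H(A) = 2.3219 bits
  H(B) = 2.1324 bits
  H(C) = 1.1219 bits

Ranking: A > B > C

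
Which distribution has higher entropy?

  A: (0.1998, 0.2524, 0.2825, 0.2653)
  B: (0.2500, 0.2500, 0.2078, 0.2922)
B

Both distributions are close to uniform, making this a harder comparison.

H(A) = 1.9886 bits
H(B) = 1.9897 bits

The distribution closer to uniform has higher entropy.
Answer: B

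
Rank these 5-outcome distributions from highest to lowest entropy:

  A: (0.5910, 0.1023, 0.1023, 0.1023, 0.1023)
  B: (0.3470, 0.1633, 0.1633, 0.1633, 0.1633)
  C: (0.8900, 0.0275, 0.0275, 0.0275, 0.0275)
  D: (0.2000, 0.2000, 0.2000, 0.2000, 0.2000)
D > B > A > C

Key insight: Entropy is maximized by uniform distributions and minimized by concentrated distributions.

Entropies:
  H(A) = 1.7940 bits
  H(B) = 2.2374 bits
  H(C) = 0.7199 bits
  H(D) = 2.3219 bits

Ranking: D > B > A > C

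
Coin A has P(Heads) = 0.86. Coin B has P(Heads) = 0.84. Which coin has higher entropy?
B

For binary distributions, entropy is maximized at p=0.5 and decreases as p moves toward 0 or 1.

H(A) = H(0.86) = 0.5842 bits
H(B) = H(0.84) = 0.6343 bits

Distribution B (p=0.84) is closer to uniform (p=0.5), so it has higher entropy.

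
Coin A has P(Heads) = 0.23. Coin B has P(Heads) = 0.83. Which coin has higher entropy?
A

For binary distributions, entropy is maximized at p=0.5 and decreases as p moves toward 0 or 1.

H(A) = H(0.23) = 0.7780 bits
H(B) = H(0.83) = 0.6577 bits

Distribution A (p=0.23) is closer to uniform (p=0.5), so it has higher entropy.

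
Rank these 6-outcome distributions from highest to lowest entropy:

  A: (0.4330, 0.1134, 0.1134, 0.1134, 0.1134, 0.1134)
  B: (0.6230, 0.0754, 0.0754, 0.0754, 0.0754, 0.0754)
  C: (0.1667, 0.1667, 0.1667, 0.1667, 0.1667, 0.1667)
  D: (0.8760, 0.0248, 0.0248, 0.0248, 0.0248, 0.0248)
C > A > B > D

Key insight: Entropy is maximized by uniform distributions and minimized by concentrated distributions.

Entropies:
  H(A) = 2.3035 bits
  H(B) = 1.8313 bits
  H(C) = 2.5850 bits
  H(D) = 0.8287 bits

Ranking: C > A > B > D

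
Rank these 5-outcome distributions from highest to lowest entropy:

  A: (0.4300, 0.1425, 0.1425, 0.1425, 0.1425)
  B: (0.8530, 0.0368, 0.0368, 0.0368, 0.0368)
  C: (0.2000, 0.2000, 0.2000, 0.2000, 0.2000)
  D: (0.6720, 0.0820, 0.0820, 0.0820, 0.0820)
C > A > D > B

Key insight: Entropy is maximized by uniform distributions and minimized by concentrated distributions.

Entropies:
  H(A) = 2.1258 bits
  H(B) = 0.8963 bits
  H(C) = 2.3219 bits
  H(D) = 1.5689 bits

Ranking: C > A > D > B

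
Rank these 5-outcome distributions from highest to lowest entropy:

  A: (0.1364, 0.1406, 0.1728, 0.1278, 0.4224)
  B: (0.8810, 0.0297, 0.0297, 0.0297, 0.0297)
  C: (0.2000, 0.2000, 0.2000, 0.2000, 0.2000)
C > A > B

Key insight: Entropy is maximized by uniform distributions and minimized by concentrated distributions.

- Uniform distributions have maximum entropy log₂(5) = 2.3219 bits
- The more "peaked" or concentrated a distribution, the lower its entropy

Entropies:
  H(A) = 2.1321 bits
  H(B) = 0.7645 bits
  H(C) = 2.3219 bits

Ranking: C > A > B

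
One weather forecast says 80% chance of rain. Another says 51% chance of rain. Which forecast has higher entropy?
51% forecast

Treat each forecast as a Bernoulli distribution. Binary entropy is maximized at p=0.5 and falls off symmetrically toward 0 or 1. The 51% forecast is closer to 50%, so it is more uncertain. H(80%) ≈ 0.722 bits, H(51%) ≈ 1.000 bits.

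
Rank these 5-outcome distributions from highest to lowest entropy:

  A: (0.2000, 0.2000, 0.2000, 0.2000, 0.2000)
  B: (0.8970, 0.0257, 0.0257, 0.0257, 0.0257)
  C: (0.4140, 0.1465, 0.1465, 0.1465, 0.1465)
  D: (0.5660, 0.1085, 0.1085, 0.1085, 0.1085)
A > C > D > B

Key insight: Entropy is maximized by uniform distributions and minimized by concentrated distributions.

Entropies:
  H(A) = 2.3219 bits
  H(B) = 0.6844 bits
  H(C) = 2.1506 bits
  H(D) = 1.8554 bits

Ranking: A > C > D > B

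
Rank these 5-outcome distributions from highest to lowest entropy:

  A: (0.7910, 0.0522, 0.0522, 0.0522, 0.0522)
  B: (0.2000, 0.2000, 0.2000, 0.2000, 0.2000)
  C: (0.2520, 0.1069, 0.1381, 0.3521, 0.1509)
B > C > A

Key insight: Entropy is maximized by uniform distributions and minimized by concentrated distributions.

- Uniform distributions have maximum entropy log₂(5) = 2.3219 bits
- The more "peaked" or concentrated a distribution, the lower its entropy

Entropies:
  H(A) = 1.1576 bits
  H(B) = 2.3219 bits
  H(C) = 2.1823 bits

Ranking: B > C > A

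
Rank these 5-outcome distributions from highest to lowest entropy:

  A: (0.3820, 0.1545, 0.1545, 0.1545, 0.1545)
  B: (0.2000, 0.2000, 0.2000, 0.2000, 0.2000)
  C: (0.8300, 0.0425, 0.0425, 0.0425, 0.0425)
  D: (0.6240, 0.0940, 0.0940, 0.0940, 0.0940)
B > A > D > C

Key insight: Entropy is maximized by uniform distributions and minimized by concentrated distributions.

Entropies:
  H(A) = 2.1954 bits
  H(B) = 2.3219 bits
  H(C) = 0.9977 bits
  H(D) = 1.7072 bits

Ranking: B > A > D > C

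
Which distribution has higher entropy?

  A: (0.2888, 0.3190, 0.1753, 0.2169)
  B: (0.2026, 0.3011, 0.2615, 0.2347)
B

Both distributions are close to uniform, making this a harder comparison.

H(A) = 1.9620 bits
H(B) = 1.9849 bits

The distribution closer to uniform has higher entropy.
Answer: B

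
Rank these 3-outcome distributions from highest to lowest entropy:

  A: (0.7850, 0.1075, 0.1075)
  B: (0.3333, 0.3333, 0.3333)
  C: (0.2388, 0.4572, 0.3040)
B > C > A

Key insight: Entropy is maximized by uniform distributions and minimized by concentrated distributions.

- Uniform distributions have maximum entropy log₂(3) = 1.5850 bits
- The more "peaked" or concentrated a distribution, the lower its entropy

Entropies:
  H(A) = 0.9659 bits
  H(B) = 1.5850 bits
  H(C) = 1.5318 bits

Ranking: B > C > A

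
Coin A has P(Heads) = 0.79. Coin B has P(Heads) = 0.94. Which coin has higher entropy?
A

For binary distributions, entropy is maximized at p=0.5 and decreases as p moves toward 0 or 1.

H(A) = H(0.79) = 0.7415 bits
H(B) = H(0.94) = 0.3274 bits

Distribution A (p=0.79) is closer to uniform (p=0.5), so it has higher entropy.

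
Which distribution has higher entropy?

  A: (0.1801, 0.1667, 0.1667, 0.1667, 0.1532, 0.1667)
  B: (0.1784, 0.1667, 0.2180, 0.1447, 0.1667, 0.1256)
A

Both distributions are close to uniform, making this a harder comparison.

H(A) = 2.5834 bits
H(B) = 2.5638 bits

The distribution closer to uniform has higher entropy.
Answer: A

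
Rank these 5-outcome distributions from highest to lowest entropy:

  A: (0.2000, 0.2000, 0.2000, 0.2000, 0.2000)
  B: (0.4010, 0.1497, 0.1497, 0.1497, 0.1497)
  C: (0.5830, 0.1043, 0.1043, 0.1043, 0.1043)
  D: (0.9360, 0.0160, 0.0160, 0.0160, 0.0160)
A > B > C > D

Key insight: Entropy is maximized by uniform distributions and minimized by concentrated distributions.

Entropies:
  H(A) = 2.3219 bits
  H(B) = 2.1695 bits
  H(C) = 1.8140 bits
  H(D) = 0.4711 bits

Ranking: A > B > C > D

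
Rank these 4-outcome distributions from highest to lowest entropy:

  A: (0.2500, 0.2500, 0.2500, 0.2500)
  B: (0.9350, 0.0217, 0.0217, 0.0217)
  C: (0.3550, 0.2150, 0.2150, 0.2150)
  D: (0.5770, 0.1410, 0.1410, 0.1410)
A > C > D > B

Key insight: Entropy is maximized by uniform distributions and minimized by concentrated distributions.

Entropies:
  H(A) = 2.0000 bits
  H(B) = 0.4500 bits
  H(C) = 1.9608 bits
  H(D) = 1.6533 bits

Ranking: A > C > D > B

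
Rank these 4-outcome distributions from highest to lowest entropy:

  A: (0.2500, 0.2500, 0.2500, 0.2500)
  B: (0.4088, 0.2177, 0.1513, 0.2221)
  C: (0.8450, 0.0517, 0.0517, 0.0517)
A > B > C

Key insight: Entropy is maximized by uniform distributions and minimized by concentrated distributions.

- Uniform distributions have maximum entropy log₂(4) = 2.0000 bits
- The more "peaked" or concentrated a distribution, the lower its entropy

Entropies:
  H(A) = 2.0000 bits
  H(B) = 1.9008 bits
  H(C) = 0.8679 bits

Ranking: A > B > C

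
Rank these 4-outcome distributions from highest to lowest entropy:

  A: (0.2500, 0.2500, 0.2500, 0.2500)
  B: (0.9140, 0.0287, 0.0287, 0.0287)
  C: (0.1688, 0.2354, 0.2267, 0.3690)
A > C > B

Key insight: Entropy is maximized by uniform distributions and minimized by concentrated distributions.

- Uniform distributions have maximum entropy log₂(4) = 2.0000 bits
- The more "peaked" or concentrated a distribution, the lower its entropy

Entropies:
  H(A) = 2.0000 bits
  H(B) = 0.5593 bits
  H(C) = 1.9407 bits

Ranking: A > C > B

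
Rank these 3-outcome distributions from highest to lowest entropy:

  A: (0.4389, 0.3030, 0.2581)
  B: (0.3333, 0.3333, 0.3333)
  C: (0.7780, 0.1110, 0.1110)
B > A > C

Key insight: Entropy is maximized by uniform distributions and minimized by concentrated distributions.

- Uniform distributions have maximum entropy log₂(3) = 1.5850 bits
- The more "peaked" or concentrated a distribution, the lower its entropy

Entropies:
  H(A) = 1.5477 bits
  H(B) = 1.5850 bits
  H(C) = 0.9858 bits

Ranking: B > A > C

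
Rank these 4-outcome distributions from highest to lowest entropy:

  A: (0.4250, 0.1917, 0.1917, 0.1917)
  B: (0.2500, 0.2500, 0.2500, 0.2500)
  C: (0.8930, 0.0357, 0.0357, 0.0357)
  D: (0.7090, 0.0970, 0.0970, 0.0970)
B > A > D > C

Key insight: Entropy is maximized by uniform distributions and minimized by concentrated distributions.

Entropies:
  H(A) = 1.8951 bits
  H(B) = 2.0000 bits
  H(C) = 0.6604 bits
  H(D) = 1.3312 bits

Ranking: B > A > D > C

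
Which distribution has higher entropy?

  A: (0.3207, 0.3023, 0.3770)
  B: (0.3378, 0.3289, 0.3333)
B

Both distributions are close to uniform, making this a harder comparison.

H(A) = 1.5785 bits
H(B) = 1.5849 bits

The distribution closer to uniform has higher entropy.
Answer: B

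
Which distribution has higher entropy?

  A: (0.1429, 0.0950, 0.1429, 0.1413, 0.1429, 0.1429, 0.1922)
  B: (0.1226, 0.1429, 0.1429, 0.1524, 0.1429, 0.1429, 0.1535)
B

Both distributions are close to uniform, making this a harder comparison.

H(A) = 2.7831 bits
H(B) = 2.8042 bits

The distribution closer to uniform has higher entropy.
Answer: B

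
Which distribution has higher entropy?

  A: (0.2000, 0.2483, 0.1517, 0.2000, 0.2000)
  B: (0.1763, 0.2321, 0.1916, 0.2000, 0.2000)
B

Both distributions are close to uniform, making this a harder comparison.

H(A) = 2.3050 bits
H(B) = 2.3160 bits

The distribution closer to uniform has higher entropy.
Answer: B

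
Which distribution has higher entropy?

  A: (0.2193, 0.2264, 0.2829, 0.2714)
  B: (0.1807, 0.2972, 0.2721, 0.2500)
A

Both distributions are close to uniform, making this a harder comparison.

H(A) = 1.9912 bits
H(B) = 1.9772 bits

The distribution closer to uniform has higher entropy.
Answer: A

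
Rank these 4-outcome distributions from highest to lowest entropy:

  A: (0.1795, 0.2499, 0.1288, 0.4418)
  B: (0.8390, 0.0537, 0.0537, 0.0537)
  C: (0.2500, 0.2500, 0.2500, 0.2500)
C > A > B

Key insight: Entropy is maximized by uniform distributions and minimized by concentrated distributions.

- Uniform distributions have maximum entropy log₂(4) = 2.0000 bits
- The more "peaked" or concentrated a distribution, the lower its entropy

Entropies:
  H(A) = 1.8463 bits
  H(B) = 0.8919 bits
  H(C) = 2.0000 bits

Ranking: C > A > B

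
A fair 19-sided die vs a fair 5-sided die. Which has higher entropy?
19-sided die

Both are uniform distributions; for uniform over n outcomes, H = log₂(n). H(19-sided) = log₂(19) = 4.248 bits and H(5-sided) = log₂(5) = 2.322 bits. More outcomes in a uniform distribution means higher entropy.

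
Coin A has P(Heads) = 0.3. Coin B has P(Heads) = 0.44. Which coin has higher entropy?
B

For binary distributions, entropy is maximized at p=0.5 and decreases as p moves toward 0 or 1.

H(A) = H(0.3) = 0.8813 bits
H(B) = H(0.44) = 0.9896 bits

Distribution B (p=0.44) is closer to uniform (p=0.5), so it has higher entropy.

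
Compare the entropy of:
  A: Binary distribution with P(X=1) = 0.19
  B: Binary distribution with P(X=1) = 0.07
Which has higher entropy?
A

For binary distributions, entropy is maximized at p=0.5 and decreases as p moves toward 0 or 1.

H(A) = H(0.19) = 0.7015 bits
H(B) = H(0.07) = 0.3659 bits

Distribution A (p=0.19) is closer to uniform (p=0.5), so it has higher entropy.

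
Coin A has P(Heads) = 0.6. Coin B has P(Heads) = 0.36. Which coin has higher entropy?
A

For binary distributions, entropy is maximized at p=0.5 and decreases as p moves toward 0 or 1.

H(A) = H(0.6) = 0.9710 bits
H(B) = H(0.36) = 0.9427 bits

Distribution A (p=0.6) is closer to uniform (p=0.5), so it has higher entropy.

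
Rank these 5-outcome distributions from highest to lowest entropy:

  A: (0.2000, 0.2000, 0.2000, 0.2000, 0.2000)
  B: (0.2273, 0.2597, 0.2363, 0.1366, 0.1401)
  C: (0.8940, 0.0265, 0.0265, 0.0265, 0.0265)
A > B > C

Key insight: Entropy is maximized by uniform distributions and minimized by concentrated distributions.

- Uniform distributions have maximum entropy log₂(5) = 2.3219 bits
- The more "peaked" or concentrated a distribution, the lower its entropy

Entropies:
  H(A) = 2.3219 bits
  H(B) = 2.2723 bits
  H(C) = 0.6997 bits

Ranking: A > B > C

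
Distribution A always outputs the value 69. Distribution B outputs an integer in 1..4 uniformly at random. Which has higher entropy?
B

A is deterministic, so H(A) = 0. B is uniform over 4 outcomes, so H(B) = log₂(4) = 2.000 bits. Any distribution with genuine randomness has higher entropy than a deterministic one.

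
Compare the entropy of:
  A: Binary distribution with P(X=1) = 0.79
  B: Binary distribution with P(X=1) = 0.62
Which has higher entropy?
B

For binary distributions, entropy is maximized at p=0.5 and decreases as p moves toward 0 or 1.

H(A) = H(0.79) = 0.7415 bits
H(B) = H(0.62) = 0.9580 bits

Distribution B (p=0.62) is closer to uniform (p=0.5), so it has higher entropy.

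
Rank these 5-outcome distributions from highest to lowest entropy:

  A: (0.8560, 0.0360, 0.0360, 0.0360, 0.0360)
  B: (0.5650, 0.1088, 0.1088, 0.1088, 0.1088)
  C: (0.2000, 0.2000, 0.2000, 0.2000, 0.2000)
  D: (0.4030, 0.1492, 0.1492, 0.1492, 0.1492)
C > D > B > A

Key insight: Entropy is maximized by uniform distributions and minimized by concentrated distributions.

Entropies:
  H(A) = 0.8826 bits
  H(B) = 1.8578 bits
  H(C) = 2.3219 bits
  H(D) = 2.1667 bits

Ranking: C > D > B > A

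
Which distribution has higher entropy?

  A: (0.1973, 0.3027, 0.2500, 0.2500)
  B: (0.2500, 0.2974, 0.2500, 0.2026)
B

Both distributions are close to uniform, making this a harder comparison.

H(A) = 1.9839 bits
H(B) = 1.9869 bits

The distribution closer to uniform has higher entropy.
Answer: B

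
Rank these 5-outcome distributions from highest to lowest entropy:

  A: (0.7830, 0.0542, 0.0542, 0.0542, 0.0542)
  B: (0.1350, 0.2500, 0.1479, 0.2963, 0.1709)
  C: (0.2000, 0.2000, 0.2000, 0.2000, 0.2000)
C > B > A

Key insight: Entropy is maximized by uniform distributions and minimized by concentrated distributions.

- Uniform distributions have maximum entropy log₂(5) = 2.3219 bits
- The more "peaked" or concentrated a distribution, the lower its entropy

Entropies:
  H(A) = 1.1887 bits
  H(B) = 2.2533 bits
  H(C) = 2.3219 bits

Ranking: C > B > A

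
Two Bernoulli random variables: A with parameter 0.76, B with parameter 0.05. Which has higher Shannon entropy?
A

For binary distributions, entropy is maximized at p=0.5 and decreases as p moves toward 0 or 1.

H(A) = H(0.76) = 0.7950 bits
H(B) = H(0.05) = 0.2864 bits

Distribution A (p=0.76) is closer to uniform (p=0.5), so it has higher entropy.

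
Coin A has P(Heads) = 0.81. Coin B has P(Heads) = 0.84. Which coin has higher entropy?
A

For binary distributions, entropy is maximized at p=0.5 and decreases as p moves toward 0 or 1.

H(A) = H(0.81) = 0.7015 bits
H(B) = H(0.84) = 0.6343 bits

Distribution A (p=0.81) is closer to uniform (p=0.5), so it has higher entropy.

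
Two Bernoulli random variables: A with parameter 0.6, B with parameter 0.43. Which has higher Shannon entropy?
B

For binary distributions, entropy is maximized at p=0.5 and decreases as p moves toward 0 or 1.

H(A) = H(0.6) = 0.9710 bits
H(B) = H(0.43) = 0.9858 bits

Distribution B (p=0.43) is closer to uniform (p=0.5), so it has higher entropy.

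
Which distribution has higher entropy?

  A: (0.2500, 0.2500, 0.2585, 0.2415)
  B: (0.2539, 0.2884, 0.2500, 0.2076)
A

Both distributions are close to uniform, making this a harder comparison.

H(A) = 1.9996 bits
H(B) = 1.9904 bits

The distribution closer to uniform has higher entropy.
Answer: A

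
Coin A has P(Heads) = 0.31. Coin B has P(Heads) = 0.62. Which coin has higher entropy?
B

For binary distributions, entropy is maximized at p=0.5 and decreases as p moves toward 0 or 1.

H(A) = H(0.31) = 0.8932 bits
H(B) = H(0.62) = 0.9580 bits

Distribution B (p=0.62) is closer to uniform (p=0.5), so it has higher entropy.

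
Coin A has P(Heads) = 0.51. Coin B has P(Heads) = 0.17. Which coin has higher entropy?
A

For binary distributions, entropy is maximized at p=0.5 and decreases as p moves toward 0 or 1.

H(A) = H(0.51) = 0.9997 bits
H(B) = H(0.17) = 0.6577 bits

Distribution A (p=0.51) is closer to uniform (p=0.5), so it has higher entropy.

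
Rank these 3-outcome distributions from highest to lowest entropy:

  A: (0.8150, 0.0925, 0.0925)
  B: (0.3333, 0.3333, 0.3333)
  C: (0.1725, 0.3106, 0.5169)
B > C > A

Key insight: Entropy is maximized by uniform distributions and minimized by concentrated distributions.

- Uniform distributions have maximum entropy log₂(3) = 1.5850 bits
- The more "peaked" or concentrated a distribution, the lower its entropy

Entropies:
  H(A) = 0.8759 bits
  H(B) = 1.5850 bits
  H(C) = 1.4535 bits

Ranking: B > C > A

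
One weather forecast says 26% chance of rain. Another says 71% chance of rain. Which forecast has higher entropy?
71% forecast

Treat each forecast as a Bernoulli distribution. Binary entropy is maximized at p=0.5 and falls off symmetrically toward 0 or 1. The 71% forecast is closer to 50%, so it is more uncertain. H(26%) ≈ 0.827 bits, H(71%) ≈ 0.869 bits.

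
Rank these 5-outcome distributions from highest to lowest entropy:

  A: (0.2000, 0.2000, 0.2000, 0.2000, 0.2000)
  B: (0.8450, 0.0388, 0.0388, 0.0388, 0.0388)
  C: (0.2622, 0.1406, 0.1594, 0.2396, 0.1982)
A > C > B

Key insight: Entropy is maximized by uniform distributions and minimized by concentrated distributions.

- Uniform distributions have maximum entropy log₂(5) = 2.3219 bits
- The more "peaked" or concentrated a distribution, the lower its entropy

Entropies:
  H(A) = 2.3219 bits
  H(B) = 0.9322 bits
  H(C) = 2.2833 bits

Ranking: A > C > B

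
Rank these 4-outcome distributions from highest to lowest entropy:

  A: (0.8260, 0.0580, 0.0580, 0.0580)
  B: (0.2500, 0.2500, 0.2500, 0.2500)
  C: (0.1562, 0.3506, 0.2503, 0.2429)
B > C > A

Key insight: Entropy is maximized by uniform distributions and minimized by concentrated distributions.

- Uniform distributions have maximum entropy log₂(4) = 2.0000 bits
- The more "peaked" or concentrated a distribution, the lower its entropy

Entropies:
  H(A) = 0.9426 bits
  H(B) = 2.0000 bits
  H(C) = 1.9445 bits

Ranking: B > C > A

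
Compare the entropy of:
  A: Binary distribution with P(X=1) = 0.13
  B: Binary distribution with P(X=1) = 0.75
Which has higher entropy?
B

For binary distributions, entropy is maximized at p=0.5 and decreases as p moves toward 0 or 1.

H(A) = H(0.13) = 0.5574 bits
H(B) = H(0.75) = 0.8113 bits

Distribution B (p=0.75) is closer to uniform (p=0.5), so it has higher entropy.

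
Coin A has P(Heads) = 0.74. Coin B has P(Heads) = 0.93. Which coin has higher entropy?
A

For binary distributions, entropy is maximized at p=0.5 and decreases as p moves toward 0 or 1.

H(A) = H(0.74) = 0.8267 bits
H(B) = H(0.93) = 0.3659 bits

Distribution A (p=0.74) is closer to uniform (p=0.5), so it has higher entropy.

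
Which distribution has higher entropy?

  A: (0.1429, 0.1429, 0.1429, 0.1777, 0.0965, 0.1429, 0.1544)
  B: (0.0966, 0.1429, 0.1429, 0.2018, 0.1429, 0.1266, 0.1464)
A

Both distributions are close to uniform, making this a harder comparison.

H(A) = 2.7887 bits
H(B) = 2.7781 bits

The distribution closer to uniform has higher entropy.
Answer: A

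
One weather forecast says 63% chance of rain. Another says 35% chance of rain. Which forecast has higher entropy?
63% forecast

Treat each forecast as a Bernoulli distribution. Binary entropy is maximized at p=0.5 and falls off symmetrically toward 0 or 1. The 63% forecast is closer to 50%, so it is more uncertain. H(63%) ≈ 0.951 bits, H(35%) ≈ 0.934 bits.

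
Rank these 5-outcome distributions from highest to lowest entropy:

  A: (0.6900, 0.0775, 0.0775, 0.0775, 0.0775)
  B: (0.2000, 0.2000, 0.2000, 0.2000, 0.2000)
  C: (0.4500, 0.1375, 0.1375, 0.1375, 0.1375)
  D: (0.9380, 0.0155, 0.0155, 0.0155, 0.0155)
B > C > A > D

Key insight: Entropy is maximized by uniform distributions and minimized by concentrated distributions.

Entropies:
  H(A) = 1.5132 bits
  H(B) = 2.3219 bits
  H(C) = 2.0928 bits
  H(D) = 0.4593 bits

Ranking: B > C > A > D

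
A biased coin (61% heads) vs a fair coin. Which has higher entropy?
Fair coin

The fair coin is uniform (p=0.5), maximizing binary entropy at 1 bit. The biased coin has H(0.61) ≈ 0.965 bits — its outcome is more predictable, so its entropy is lower.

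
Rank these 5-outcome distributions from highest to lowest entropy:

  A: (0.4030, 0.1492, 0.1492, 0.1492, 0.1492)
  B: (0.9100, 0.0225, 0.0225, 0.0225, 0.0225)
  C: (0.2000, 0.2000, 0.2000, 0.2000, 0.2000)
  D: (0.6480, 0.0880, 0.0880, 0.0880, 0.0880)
C > A > D > B

Key insight: Entropy is maximized by uniform distributions and minimized by concentrated distributions.

Entropies:
  H(A) = 2.1667 bits
  H(B) = 0.6165 bits
  H(C) = 2.3219 bits
  H(D) = 1.6398 bits

Ranking: C > A > D > B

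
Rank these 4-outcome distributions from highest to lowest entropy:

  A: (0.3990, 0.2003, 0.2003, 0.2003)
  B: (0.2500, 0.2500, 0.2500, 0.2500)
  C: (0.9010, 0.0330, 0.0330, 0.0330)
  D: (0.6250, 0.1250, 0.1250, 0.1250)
B > A > D > C

Key insight: Entropy is maximized by uniform distributions and minimized by concentrated distributions.

Entropies:
  H(A) = 1.9229 bits
  H(B) = 2.0000 bits
  H(C) = 0.6227 bits
  H(D) = 1.5488 bits

Ranking: B > A > D > C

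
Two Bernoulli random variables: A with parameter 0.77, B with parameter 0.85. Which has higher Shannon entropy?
A

For binary distributions, entropy is maximized at p=0.5 and decreases as p moves toward 0 or 1.

H(A) = H(0.77) = 0.7780 bits
H(B) = H(0.85) = 0.6098 bits

Distribution A (p=0.77) is closer to uniform (p=0.5), so it has higher entropy.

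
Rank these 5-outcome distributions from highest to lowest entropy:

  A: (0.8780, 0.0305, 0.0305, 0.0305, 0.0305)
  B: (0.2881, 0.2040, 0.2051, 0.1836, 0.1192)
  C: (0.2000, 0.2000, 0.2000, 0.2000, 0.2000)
C > B > A

Key insight: Entropy is maximized by uniform distributions and minimized by concentrated distributions.

- Uniform distributions have maximum entropy log₂(5) = 2.3219 bits
- The more "peaked" or concentrated a distribution, the lower its entropy

Entropies:
  H(A) = 0.7791 bits
  H(B) = 2.2685 bits
  H(C) = 2.3219 bits

Ranking: C > B > A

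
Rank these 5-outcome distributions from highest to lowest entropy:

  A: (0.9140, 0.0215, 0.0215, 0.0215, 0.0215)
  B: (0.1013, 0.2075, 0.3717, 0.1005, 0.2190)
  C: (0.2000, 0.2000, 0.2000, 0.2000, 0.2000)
C > B > A

Key insight: Entropy is maximized by uniform distributions and minimized by concentrated distributions.

- Uniform distributions have maximum entropy log₂(5) = 2.3219 bits
- The more "peaked" or concentrated a distribution, the lower its entropy

Entropies:
  H(A) = 0.5950 bits
  H(B) = 2.1491 bits
  H(C) = 2.3219 bits

Ranking: C > B > A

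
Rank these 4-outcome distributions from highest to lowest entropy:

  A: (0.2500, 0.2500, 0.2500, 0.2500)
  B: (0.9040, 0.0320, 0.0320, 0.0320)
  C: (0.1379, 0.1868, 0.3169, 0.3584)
A > C > B

Key insight: Entropy is maximized by uniform distributions and minimized by concentrated distributions.

- Uniform distributions have maximum entropy log₂(4) = 2.0000 bits
- The more "peaked" or concentrated a distribution, the lower its entropy

Entropies:
  H(A) = 2.0000 bits
  H(B) = 0.6083 bits
  H(C) = 1.9023 bits

Ranking: A > C > B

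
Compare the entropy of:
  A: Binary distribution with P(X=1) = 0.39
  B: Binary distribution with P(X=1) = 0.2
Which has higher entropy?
A

For binary distributions, entropy is maximized at p=0.5 and decreases as p moves toward 0 or 1.

H(A) = H(0.39) = 0.9648 bits
H(B) = H(0.2) = 0.7219 bits

Distribution A (p=0.39) is closer to uniform (p=0.5), so it has higher entropy.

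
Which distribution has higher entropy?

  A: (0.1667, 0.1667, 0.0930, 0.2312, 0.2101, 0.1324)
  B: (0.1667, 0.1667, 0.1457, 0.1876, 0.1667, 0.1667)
B

Both distributions are close to uniform, making this a harder comparison.

H(A) = 2.5278 bits
H(B) = 2.5811 bits

The distribution closer to uniform has higher entropy.
Answer: B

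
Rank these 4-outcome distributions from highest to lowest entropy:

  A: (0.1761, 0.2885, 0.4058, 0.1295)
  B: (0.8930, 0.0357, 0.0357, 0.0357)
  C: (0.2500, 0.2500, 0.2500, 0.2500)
C > A > B

Key insight: Entropy is maximized by uniform distributions and minimized by concentrated distributions.

- Uniform distributions have maximum entropy log₂(4) = 2.0000 bits
- The more "peaked" or concentrated a distribution, the lower its entropy

Entropies:
  H(A) = 1.8686 bits
  H(B) = 0.6604 bits
  H(C) = 2.0000 bits

Ranking: C > A > B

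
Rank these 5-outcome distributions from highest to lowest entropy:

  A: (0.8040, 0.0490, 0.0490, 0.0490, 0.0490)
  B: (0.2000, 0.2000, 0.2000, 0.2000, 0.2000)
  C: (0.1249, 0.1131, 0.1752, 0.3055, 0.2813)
B > C > A

Key insight: Entropy is maximized by uniform distributions and minimized by concentrated distributions.

- Uniform distributions have maximum entropy log₂(5) = 2.3219 bits
- The more "peaked" or concentrated a distribution, the lower its entropy

Entropies:
  H(A) = 1.1059 bits
  H(B) = 2.3219 bits
  H(C) = 2.2081 bits

Ranking: B > C > A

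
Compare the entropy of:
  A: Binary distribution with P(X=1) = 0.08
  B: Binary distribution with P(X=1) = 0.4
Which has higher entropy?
B

For binary distributions, entropy is maximized at p=0.5 and decreases as p moves toward 0 or 1.

H(A) = H(0.08) = 0.4022 bits
H(B) = H(0.4) = 0.9710 bits

Distribution B (p=0.4) is closer to uniform (p=0.5), so it has higher entropy.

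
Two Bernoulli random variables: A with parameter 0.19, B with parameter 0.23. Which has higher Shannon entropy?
B

For binary distributions, entropy is maximized at p=0.5 and decreases as p moves toward 0 or 1.

H(A) = H(0.19) = 0.7015 bits
H(B) = H(0.23) = 0.7780 bits

Distribution B (p=0.23) is closer to uniform (p=0.5), so it has higher entropy.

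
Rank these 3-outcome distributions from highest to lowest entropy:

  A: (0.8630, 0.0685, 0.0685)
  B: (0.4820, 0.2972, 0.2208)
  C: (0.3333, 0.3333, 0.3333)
C > B > A

Key insight: Entropy is maximized by uniform distributions and minimized by concentrated distributions.

- Uniform distributions have maximum entropy log₂(3) = 1.5850 bits
- The more "peaked" or concentrated a distribution, the lower its entropy

Entropies:
  H(A) = 0.7133 bits
  H(B) = 1.5089 bits
  H(C) = 1.5850 bits

Ranking: C > B > A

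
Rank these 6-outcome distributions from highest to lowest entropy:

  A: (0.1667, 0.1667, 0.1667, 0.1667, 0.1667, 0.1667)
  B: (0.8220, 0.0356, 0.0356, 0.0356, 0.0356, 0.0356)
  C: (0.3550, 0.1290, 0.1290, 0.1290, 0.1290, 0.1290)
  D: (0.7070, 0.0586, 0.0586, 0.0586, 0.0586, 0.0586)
A > C > D > B

Key insight: Entropy is maximized by uniform distributions and minimized by concentrated distributions.

Entropies:
  H(A) = 2.5850 bits
  H(B) = 1.0890 bits
  H(C) = 2.4361 bits
  H(D) = 1.5529 bits

Ranking: A > C > D > B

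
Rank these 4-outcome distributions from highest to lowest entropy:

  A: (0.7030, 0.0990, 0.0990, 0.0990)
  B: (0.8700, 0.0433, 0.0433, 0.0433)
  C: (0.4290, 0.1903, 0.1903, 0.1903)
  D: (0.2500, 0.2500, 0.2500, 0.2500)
D > C > A > B

Key insight: Entropy is maximized by uniform distributions and minimized by concentrated distributions.

Entropies:
  H(A) = 1.3483 bits
  H(B) = 0.7635 bits
  H(C) = 1.8904 bits
  H(D) = 2.0000 bits

Ranking: D > C > A > B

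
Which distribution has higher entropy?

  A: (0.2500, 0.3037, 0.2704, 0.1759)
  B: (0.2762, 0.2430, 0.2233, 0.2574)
B

Both distributions are close to uniform, making this a harder comparison.

H(A) = 1.9733 bits
H(B) = 1.9957 bits

The distribution closer to uniform has higher entropy.
Answer: B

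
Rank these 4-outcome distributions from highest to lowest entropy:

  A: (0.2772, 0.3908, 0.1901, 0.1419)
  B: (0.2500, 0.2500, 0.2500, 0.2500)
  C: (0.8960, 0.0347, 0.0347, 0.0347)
B > A > C

Key insight: Entropy is maximized by uniform distributions and minimized by concentrated distributions.

- Uniform distributions have maximum entropy log₂(4) = 2.0000 bits
- The more "peaked" or concentrated a distribution, the lower its entropy

Entropies:
  H(A) = 1.8979 bits
  H(B) = 2.0000 bits
  H(C) = 0.6464 bits

Ranking: B > A > C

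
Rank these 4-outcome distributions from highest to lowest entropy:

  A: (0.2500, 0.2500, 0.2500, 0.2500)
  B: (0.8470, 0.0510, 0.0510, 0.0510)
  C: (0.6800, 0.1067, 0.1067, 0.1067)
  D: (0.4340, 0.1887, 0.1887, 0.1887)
A > D > C > B

Key insight: Entropy is maximized by uniform distributions and minimized by concentrated distributions.

Entropies:
  H(A) = 2.0000 bits
  H(B) = 0.8598 bits
  H(C) = 1.4116 bits
  H(D) = 1.8845 bits

Ranking: A > D > C > B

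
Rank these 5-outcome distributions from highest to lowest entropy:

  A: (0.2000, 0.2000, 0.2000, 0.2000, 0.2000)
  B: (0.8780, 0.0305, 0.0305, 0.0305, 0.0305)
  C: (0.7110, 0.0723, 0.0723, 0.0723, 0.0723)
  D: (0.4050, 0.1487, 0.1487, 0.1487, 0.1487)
A > D > C > B

Key insight: Entropy is maximized by uniform distributions and minimized by concentrated distributions.

Entropies:
  H(A) = 2.3219 bits
  H(B) = 0.7791 bits
  H(C) = 1.4454 bits
  H(D) = 2.1638 bits

Ranking: A > D > C > B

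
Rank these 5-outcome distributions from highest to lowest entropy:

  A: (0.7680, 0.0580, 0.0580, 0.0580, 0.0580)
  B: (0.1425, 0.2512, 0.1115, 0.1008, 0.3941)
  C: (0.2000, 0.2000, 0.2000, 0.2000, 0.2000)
C > B > A

Key insight: Entropy is maximized by uniform distributions and minimized by concentrated distributions.

- Uniform distributions have maximum entropy log₂(5) = 2.3219 bits
- The more "peaked" or concentrated a distribution, the lower its entropy

Entropies:
  H(A) = 1.2455 bits
  H(B) = 2.1172 bits
  H(C) = 2.3219 bits

Ranking: C > B > A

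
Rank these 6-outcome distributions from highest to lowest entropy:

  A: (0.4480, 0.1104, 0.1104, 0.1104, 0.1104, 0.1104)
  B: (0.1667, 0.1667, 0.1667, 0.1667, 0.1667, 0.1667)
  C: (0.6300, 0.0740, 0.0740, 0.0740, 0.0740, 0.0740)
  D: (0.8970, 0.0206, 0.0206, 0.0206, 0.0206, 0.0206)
B > A > C > D

Key insight: Entropy is maximized by uniform distributions and minimized by concentrated distributions.

Entropies:
  H(A) = 2.2739 bits
  H(B) = 2.5850 bits
  H(C) = 1.8098 bits
  H(D) = 0.7176 bits

Ranking: B > A > C > D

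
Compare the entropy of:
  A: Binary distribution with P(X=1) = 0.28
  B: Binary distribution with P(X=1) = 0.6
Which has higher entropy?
B

For binary distributions, entropy is maximized at p=0.5 and decreases as p moves toward 0 or 1.

H(A) = H(0.28) = 0.8555 bits
H(B) = H(0.6) = 0.9710 bits

Distribution B (p=0.6) is closer to uniform (p=0.5), so it has higher entropy.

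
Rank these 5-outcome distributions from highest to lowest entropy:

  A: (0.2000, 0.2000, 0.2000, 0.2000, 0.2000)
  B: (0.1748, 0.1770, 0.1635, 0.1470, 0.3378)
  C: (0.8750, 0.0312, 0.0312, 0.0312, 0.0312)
A > B > C

Key insight: Entropy is maximized by uniform distributions and minimized by concentrated distributions.

- Uniform distributions have maximum entropy log₂(5) = 2.3219 bits
- The more "peaked" or concentrated a distribution, the lower its entropy

Entropies:
  H(A) = 2.3219 bits
  H(B) = 2.2446 bits
  H(C) = 0.7936 bits

Ranking: A > B > C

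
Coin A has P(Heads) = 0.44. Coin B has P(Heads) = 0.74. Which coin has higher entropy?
A

For binary distributions, entropy is maximized at p=0.5 and decreases as p moves toward 0 or 1.

H(A) = H(0.44) = 0.9896 bits
H(B) = H(0.74) = 0.8267 bits

Distribution A (p=0.44) is closer to uniform (p=0.5), so it has higher entropy.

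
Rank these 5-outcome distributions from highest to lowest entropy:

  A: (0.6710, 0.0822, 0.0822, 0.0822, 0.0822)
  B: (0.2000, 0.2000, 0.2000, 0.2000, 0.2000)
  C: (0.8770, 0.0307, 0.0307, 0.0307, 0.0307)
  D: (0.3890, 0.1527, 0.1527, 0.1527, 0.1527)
B > D > A > C

Key insight: Entropy is maximized by uniform distributions and minimized by concentrated distributions.

Entropies:
  H(A) = 1.5719 bits
  H(B) = 2.3219 bits
  H(C) = 0.7839 bits
  H(D) = 2.1862 bits

Ranking: B > D > A > C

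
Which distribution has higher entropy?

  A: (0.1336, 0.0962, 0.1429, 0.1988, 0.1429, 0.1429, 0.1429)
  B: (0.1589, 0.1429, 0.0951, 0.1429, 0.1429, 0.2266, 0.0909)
A

Both distributions are close to uniform, making this a harder comparison.

H(A) = 2.7804 bits
H(B) = 2.7474 bits

The distribution closer to uniform has higher entropy.
Answer: A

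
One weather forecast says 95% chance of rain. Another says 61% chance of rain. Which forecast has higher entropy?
61% forecast

Treat each forecast as a Bernoulli distribution. Binary entropy is maximized at p=0.5 and falls off symmetrically toward 0 or 1. The 61% forecast is closer to 50%, so it is more uncertain. H(95%) ≈ 0.286 bits, H(61%) ≈ 0.965 bits.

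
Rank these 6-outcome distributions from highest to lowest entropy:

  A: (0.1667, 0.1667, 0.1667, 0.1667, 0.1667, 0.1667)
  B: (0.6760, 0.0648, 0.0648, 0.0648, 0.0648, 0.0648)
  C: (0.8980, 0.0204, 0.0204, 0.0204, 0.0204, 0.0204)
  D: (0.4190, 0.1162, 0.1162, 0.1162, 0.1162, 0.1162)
A > D > B > C

Key insight: Entropy is maximized by uniform distributions and minimized by concentrated distributions.

Entropies:
  H(A) = 2.5850 bits
  H(B) = 1.6610 bits
  H(C) = 0.7121 bits
  H(D) = 2.3300 bits

Ranking: A > D > B > C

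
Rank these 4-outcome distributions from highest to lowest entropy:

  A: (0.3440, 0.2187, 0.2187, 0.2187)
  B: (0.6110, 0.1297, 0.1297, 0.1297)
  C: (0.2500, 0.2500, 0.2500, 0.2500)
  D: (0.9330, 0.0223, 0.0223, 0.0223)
C > A > B > D

Key insight: Entropy is maximized by uniform distributions and minimized by concentrated distributions.

Entropies:
  H(A) = 1.9683 bits
  H(B) = 1.5807 bits
  H(C) = 2.0000 bits
  H(D) = 0.4608 bits

Ranking: C > A > B > D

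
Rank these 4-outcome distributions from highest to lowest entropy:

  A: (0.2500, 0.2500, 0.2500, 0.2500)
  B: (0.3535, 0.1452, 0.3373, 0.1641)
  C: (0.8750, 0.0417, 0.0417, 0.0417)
A > B > C

Key insight: Entropy is maximized by uniform distributions and minimized by concentrated distributions.

- Uniform distributions have maximum entropy log₂(4) = 2.0000 bits
- The more "peaked" or concentrated a distribution, the lower its entropy

Entropies:
  H(A) = 2.0000 bits
  H(B) = 1.8912 bits
  H(C) = 0.7417 bits

Ranking: A > B > C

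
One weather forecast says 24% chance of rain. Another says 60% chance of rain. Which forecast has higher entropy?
60% forecast

Treat each forecast as a Bernoulli distribution. Binary entropy is maximized at p=0.5 and falls off symmetrically toward 0 or 1. The 60% forecast is closer to 50%, so it is more uncertain. H(24%) ≈ 0.795 bits, H(60%) ≈ 0.971 bits.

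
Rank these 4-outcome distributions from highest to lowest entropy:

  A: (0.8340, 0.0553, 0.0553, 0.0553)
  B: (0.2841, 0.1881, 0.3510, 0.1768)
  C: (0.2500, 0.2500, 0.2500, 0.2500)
C > B > A

Key insight: Entropy is maximized by uniform distributions and minimized by concentrated distributions.

- Uniform distributions have maximum entropy log₂(4) = 2.0000 bits
- The more "peaked" or concentrated a distribution, the lower its entropy

Entropies:
  H(A) = 0.9116 bits
  H(B) = 1.9413 bits
  H(C) = 2.0000 bits

Ranking: C > B > A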